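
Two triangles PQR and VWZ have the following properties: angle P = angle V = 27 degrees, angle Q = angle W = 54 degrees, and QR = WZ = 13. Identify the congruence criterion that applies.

The given information provides:
angle P = angle V = 27 degrees, angle Q = angle W = 54 degrees, and QR = WZ = 13
This matches the AAS congruence theorem.
Two pairs of corresponding angles and a non-included side are equal (Angle-Angle-Side).

AAS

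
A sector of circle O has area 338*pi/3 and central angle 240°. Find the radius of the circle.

The sector covers 240°/360° = 2/3 of the full circle.
Full circle area = 338*pi/3 / 2/3 = 169*pi.
Since full area = πr², we get r² = 169*pi/π = 169, so r = 13.

13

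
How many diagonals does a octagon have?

Total line segments between 8 vertices = C(8,2) = 28.
Subtract the 8 sides: 28 - 8 = 20 diagonals.

20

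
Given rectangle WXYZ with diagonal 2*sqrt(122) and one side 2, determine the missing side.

The diagonal of a rectangle forms a right triangle with the two sides.
Rearranging the Pythagorean theorem: missing side = sqrt(d^2 - known^2).
= sqrt(488 - 4) = sqrt(484) = 22.

22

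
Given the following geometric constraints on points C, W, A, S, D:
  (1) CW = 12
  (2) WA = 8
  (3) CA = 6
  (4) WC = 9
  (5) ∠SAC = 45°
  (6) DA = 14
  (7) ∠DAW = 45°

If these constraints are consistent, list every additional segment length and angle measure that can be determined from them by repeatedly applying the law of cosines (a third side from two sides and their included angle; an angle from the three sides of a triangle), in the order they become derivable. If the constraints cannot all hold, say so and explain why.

These constraints are not satisfiable: (1) CW = 12 and (4) WC = 9 assign two different lengths to the same segment. No planar figure meets all of them, so nothing further can be derived.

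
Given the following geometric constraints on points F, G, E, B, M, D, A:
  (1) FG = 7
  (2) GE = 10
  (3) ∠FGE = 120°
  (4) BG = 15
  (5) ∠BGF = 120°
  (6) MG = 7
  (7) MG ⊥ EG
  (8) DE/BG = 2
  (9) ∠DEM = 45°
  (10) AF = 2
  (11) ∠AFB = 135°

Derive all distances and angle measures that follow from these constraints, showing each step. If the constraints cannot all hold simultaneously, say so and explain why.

The constraints are consistent.

From the given relations:
  DE = 2·BG = 2·15 = 30

Step 1: From FG = 7, GE = 10, and ∠FGE = 120°, by the law of cosines:
  FE² = FG² + GE² - 2·FG·GE·cos(120°) = 49 + 100 + 70 = 219
  FE ≈ 14.8

Step 2: From FG = 7, GB = 15, and ∠FGB = 120°, by the law of cosines:
  FB² = FG² + GB² - 2·FG·GB·cos(120°) = 49 + 225 + 105 = 379
  FB ≈ 19.47

Step 3: From EG = 10, GM = 7, and ∠EGM = 90°, by the law of cosines:
  EM² = EG² + GM² - 2·EG·GM·cos(90°) = 100 + 49 - 0 = 149
  EM = √149

Step 4: From BF = 19.47, FA = 2, and ∠BFA = 135°, by the law of cosines:
  BA² = BF² + FA² - 2·BF·FA·cos(135°) = 379 + 4 + 55.06 = 438.1
  BA ≈ 20.93

Step 5: From ME = √149, ED = 30, and ∠MED = 45°, by the law of cosines:
  MD² = ME² + ED² - 2·ME·ED·cos(45°) = 149 + 900 - 517.9 = 531.1
  MD ≈ 23.05

Step 6: From FB = 19.47, FG = 7, BG = 15, by the inverse law of cosines:
  cos(∠BFG) = (FB² + FG² - BG²) / (2·FB·FG)
  ∠BFG = 41.86°

Step 7: From FE = 14.8, FG = 7, EG = 10, by the inverse law of cosines:
  cos(∠EFG) = (FE² + FG² - EG²) / (2·FE·FG)
  ∠EFG = 35.82°

Step 8: From EF = 14.8, EG = 10, FG = 7, by the inverse law of cosines:
  cos(∠FEG) = (EF² + EG² - FG²) / (2·EF·EG)
  ∠FEG = 24.18°

Step 9: From EG = 10, EM = √149, GM = 7, by the inverse law of cosines:
  cos(∠GEM) = (EG² + EM² - GM²) / (2·EG·EM)
  ∠GEM = 34.99°

Step 10: From BF = 19.47, BG = 15, FG = 7, by the inverse law of cosines:
  cos(∠FBG) = (BF² + BG² - FG²) / (2·BF·BG)
  ∠FBG = 18.14°

Step 11: From ME = √149, MG = 7, EG = 10, by the inverse law of cosines:
  cos(∠EMG) = (ME² + MG² - EG²) / (2·ME·MG)
  ∠EMG = 55.01°

Step 12: From BA = 20.93, BF = 19.47, AF = 2, by the inverse law of cosines:
  cos(∠ABF) = (BA² + BF² - AF²) / (2·BA·BF)
  ∠ABF = 3.87°

Step 13: From MD = 23.05, ME = √149, DE = 30, by the inverse law of cosines:
  cos(∠DME) = (MD² + ME² - DE²) / (2·MD·ME)
  ∠DME = 113°

Step 14: From DE = 30, DM = 23.05, EM = √149, by the inverse law of cosines:
  cos(∠EDM) = (DE² + DM² - EM²) / (2·DE·DM)
  ∠EDM = 22°

Step 15: From AB = 20.93, AF = 2, BF = 19.47, by the inverse law of cosines:
  cos(∠BAF) = (AB² + AF² - BF²) / (2·AB·AF)
  ∠BAF = 41.13°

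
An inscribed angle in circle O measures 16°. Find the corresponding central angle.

Central angle = 2 × 16° = 32° (inscribed angle theorem).

32°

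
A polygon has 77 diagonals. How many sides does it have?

Using d = n(n - 3)/2, we solve 77 = n(n - 3)/2.
So n(n - 3) = 154.
Testing n = 14: 14 * 11 = 154 = 154. Correct.
The polygon has 14 sides.

14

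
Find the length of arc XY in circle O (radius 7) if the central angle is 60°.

Arc length = 2πr × θ/360
= 2π × 7 × 1/6
= 7*pi/3

7*pi/3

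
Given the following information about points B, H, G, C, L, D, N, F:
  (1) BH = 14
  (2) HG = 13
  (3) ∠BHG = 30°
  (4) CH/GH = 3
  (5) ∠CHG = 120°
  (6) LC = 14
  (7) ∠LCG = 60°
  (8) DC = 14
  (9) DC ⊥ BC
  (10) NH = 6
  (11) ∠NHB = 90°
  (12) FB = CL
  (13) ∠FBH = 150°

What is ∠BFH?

From the given relations: FB = CL = 14.
Step 1: By the law of cosines on triangle FBH: FH² = 14² + 14² − 2·14·14·cos(150°) = 731.48, so FH ≈ 27.05.
Step 2: By the inverse law of cosines on triangle BFH: cos(∠BFH) = (14² + 27.05² − 14²) / (2·14·27.05) = 731.48/757.29 = 0.9659, so ∠BFH = 15°.

Therefore, the measure of angle ∠BFH = 15°.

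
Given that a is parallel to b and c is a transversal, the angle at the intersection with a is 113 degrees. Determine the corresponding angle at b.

When a transversal crosses parallel lines, angles in the same position at each intersection are called corresponding angles.
These are always equal, so the answer is 113 degrees.

113 degrees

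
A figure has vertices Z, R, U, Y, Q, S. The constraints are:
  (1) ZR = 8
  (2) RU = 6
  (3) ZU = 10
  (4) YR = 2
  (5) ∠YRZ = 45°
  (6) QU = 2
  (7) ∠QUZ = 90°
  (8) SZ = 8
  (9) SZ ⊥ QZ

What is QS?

Step 1: By the law of cosines on triangle ZUQ: ZQ² = 10² + 2² − 2·10·2·cos(90°) = 104, so ZQ = 2·√26.
Step 2: By the law of cosines on triangle QZS: QS² = (2·√26)² + 8² − 2·2·√26·8·cos(90°) = 168, so QS = 2·√42.

Therefore, the length of QS = 2·√42.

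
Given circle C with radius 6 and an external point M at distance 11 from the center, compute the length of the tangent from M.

Let T be the point of tangency. Then CT ⊥ MT (radius ⊥ tangent).
In right triangle CTM: CM² = CT² + MT²
11² = 6² + MT²
MT² = 85, MT = sqrt(85)

sqrt(85)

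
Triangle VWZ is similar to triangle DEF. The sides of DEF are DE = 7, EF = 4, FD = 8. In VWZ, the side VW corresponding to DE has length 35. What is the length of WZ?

Similar triangles have proportional sides. Setting up the proportion:
VW / DE = WZ / EF
35 / 7 = WZ / 4
WZ = 4 * 35 / 7 = 20.

20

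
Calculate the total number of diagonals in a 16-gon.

The number of diagonals in an n-gon is n(n - 3)/2.
For n = 16: 16(16 - 3)/2 = 16 × 13 / 2 = 104.

104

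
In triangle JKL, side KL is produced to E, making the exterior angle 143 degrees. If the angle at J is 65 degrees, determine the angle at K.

The exterior angle theorem states that an exterior angle equals the sum of the two non-adjacent interior angles.
So 143 = 65 + angle K, which gives angle K = 143 - 65 = 78 degrees.

78 degrees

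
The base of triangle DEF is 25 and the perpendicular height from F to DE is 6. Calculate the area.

A triangle's area is half the area of a rectangle with the same base and height.
Area = (1/2) * 25 * 6 = 75.

75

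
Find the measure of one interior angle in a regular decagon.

Each interior angle of a regular n-gon is (n - 2) * 180 / n.
For n = 10: (10 - 2) * 180 / 10 = 1440/10 = 144 degrees.

144 degrees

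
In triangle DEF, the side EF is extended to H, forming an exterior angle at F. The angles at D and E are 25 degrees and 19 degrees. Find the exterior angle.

The interior angle at F is 180 - 25 - 19 = 136 degrees.
The exterior angle and interior angle at F are supplementary:
Exterior angle = 180 - 136 = 44 degrees.

44 degrees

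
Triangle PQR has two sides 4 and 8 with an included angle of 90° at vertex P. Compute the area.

Area = (1/2)(4)(8) sin(90°) = (1/2)(4)(8)(1) = 16

16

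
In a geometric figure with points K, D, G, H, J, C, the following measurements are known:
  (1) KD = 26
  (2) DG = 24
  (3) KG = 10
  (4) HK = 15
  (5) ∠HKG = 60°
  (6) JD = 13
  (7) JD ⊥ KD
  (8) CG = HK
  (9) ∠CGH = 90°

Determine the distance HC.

From the given relations: CG = HK = 15.
Step 1: By the law of cosines on triangle GKH: GH² = 10² + 15² − 2·10·15·cos(60°) = 175, so GH = 5·√7.
Step 2: By the law of cosines on triangle HGC: HC² = (5·√7)² + 15² − 2·5·√7·15·cos(90°) = 400, so HC = 20.

Therefore, the length of HC = 20.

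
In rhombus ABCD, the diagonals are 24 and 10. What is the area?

Area of a rhombus = (d1 * d2) / 2
Area = (24 * 10) / 2
Area = 240 / 2
Area = 120

120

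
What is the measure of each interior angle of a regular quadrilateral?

Each interior angle of a regular n-gon is (n - 2) * 180 / n.
For n = 4: (4 - 2) * 180 / 4 = 360/4 = 90 degrees.

90 degrees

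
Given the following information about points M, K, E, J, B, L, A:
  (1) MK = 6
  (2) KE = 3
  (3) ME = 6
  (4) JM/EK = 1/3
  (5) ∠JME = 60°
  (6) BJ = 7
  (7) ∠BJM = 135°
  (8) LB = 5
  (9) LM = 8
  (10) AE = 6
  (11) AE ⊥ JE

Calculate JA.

From the given relations: JM = 1/3·EK = 1/3·3 = 1.
Step 1: By the law of cosines on triangle EMJ: EJ² = 6² + 1² − 2·6·1·cos(60°) = 31, so EJ = √31.
Step 2: By the law of cosines on triangle JEA: JA² = √31² + 6² − 2·√31·6·cos(90°) = 67, so JA = √67.

Therefore, the length of JA = √67.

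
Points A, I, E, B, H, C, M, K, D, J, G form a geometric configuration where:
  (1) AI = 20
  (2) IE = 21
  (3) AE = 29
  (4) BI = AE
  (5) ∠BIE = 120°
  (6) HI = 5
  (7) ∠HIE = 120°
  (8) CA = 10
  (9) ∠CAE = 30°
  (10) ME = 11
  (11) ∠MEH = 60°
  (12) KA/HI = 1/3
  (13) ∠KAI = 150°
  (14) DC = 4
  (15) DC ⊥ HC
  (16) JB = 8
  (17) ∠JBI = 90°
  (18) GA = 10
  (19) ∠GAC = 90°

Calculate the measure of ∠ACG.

Step 1: By the law of cosines on triangle CAG: CG² = 10² + 10² − 2·10·10·cos(90°) = 200, so CG = 10·√2.
Step 2: By the inverse law of cosines on triangle ACG: cos(∠ACG) = (10² + (10·√2)² − 10²) / (2·10·10·√2) = 200/282.84 = 0.7071, so ∠ACG = 45°.

Therefore, the measure of angle ∠ACG = 45°.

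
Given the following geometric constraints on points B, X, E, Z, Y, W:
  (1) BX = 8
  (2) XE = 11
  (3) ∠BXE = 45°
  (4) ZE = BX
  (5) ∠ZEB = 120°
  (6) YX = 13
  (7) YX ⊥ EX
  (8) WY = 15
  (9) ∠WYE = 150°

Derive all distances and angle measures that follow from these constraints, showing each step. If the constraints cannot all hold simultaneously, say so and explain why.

The constraints are consistent.

From the given relations:
  ZE = BX = 8

Step 1: From BX = 8, XE = 11, and ∠BXE = 45°, by the law of cosines:
  BE² = BX² + XE² - 2·BX·XE·cos(45°) = 64 + 121 - 124.5 = 60.55
  BE ≈ 7.78

Step 2: From EX = 11, XY = 13, and ∠EXY = 90°, by the law of cosines:
  EY² = EX² + XY² - 2·EX·XY·cos(90°) = 121 + 169 - 0 = 290
  EY ≈ 17.03

Step 3: From BE = 7.78, EZ = 8, and ∠BEZ = 120°, by the law of cosines:
  BZ² = BE² + EZ² - 2·BE·EZ·cos(120°) = 60.55 + 64 + 62.25 = 186.8
  BZ ≈ 13.67

Step 4: From EY = 17.03, YW = 15, and ∠EYW = 150°, by the law of cosines:
  EW² = EY² + YW² - 2·EY·YW·cos(150°) = 290 + 225 + 442.4 = 957.4
  EW ≈ 30.94

Step 5: From BE = 7.78, BX = 8, EX = 11, by the inverse law of cosines:
  cos(∠EBX) = (BE² + BX² - EX²) / (2·BE·BX)
  ∠EBX = 88.37°

Step 6: From EB = 7.78, EX = 11, BX = 8, by the inverse law of cosines:
  cos(∠BEX) = (EB² + EX² - BX²) / (2·EB·EX)
  ∠BEX = 46.63°

Step 7: From EX = 11, EY = 17.03, XY = 13, by the inverse law of cosines:
  cos(∠XEY) = (EX² + EY² - XY²) / (2·EX·EY)
  ∠XEY = 49.76°

Step 8: From YE = 17.03, YX = 13, EX = 11, by the inverse law of cosines:
  cos(∠EYX) = (YE² + YX² - EX²) / (2·YE·YX)
  ∠EYX = 40.24°

Step 9: From BE = 7.78, BZ = 13.67, EZ = 8, by the inverse law of cosines:
  cos(∠EBZ) = (BE² + BZ² - EZ²) / (2·BE·BZ)
  ∠EBZ = 30.46°

Step 10: From EW = 30.94, EY = 17.03, WY = 15, by the inverse law of cosines:
  cos(∠WEY) = (EW² + EY² - WY²) / (2·EW·EY)
  ∠WEY = 14.03°

Step 11: From ZB = 13.67, ZE = 8, BE = 7.78, by the inverse law of cosines:
  cos(∠BZE) = (ZB² + ZE² - BE²) / (2·ZB·ZE)
  ∠BZE = 29.54°

Step 12: From WE = 30.94, WY = 15, EY = 17.03, by the inverse law of cosines:
  cos(∠EWY) = (WE² + WY² - EY²) / (2·WE·WY)
  ∠EWY = 15.97°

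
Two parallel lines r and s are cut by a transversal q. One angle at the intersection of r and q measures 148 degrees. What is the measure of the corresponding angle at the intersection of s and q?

Corresponding angles are equal: 148 degrees.

148 degrees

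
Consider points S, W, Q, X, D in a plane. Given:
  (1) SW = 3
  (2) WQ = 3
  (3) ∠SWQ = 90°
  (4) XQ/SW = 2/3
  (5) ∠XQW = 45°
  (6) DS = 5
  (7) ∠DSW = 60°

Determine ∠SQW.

Step 1: By the law of cosines on triangle QWS: QS² = 3² + 3² − 2·3·3·cos(90°) = 18, so QS = 3·√2.
Step 2: By the inverse law of cosines on triangle SQW: cos(∠SQW) = ((3·√2)² + 3² − 3²) / (2·3·√2·3) = 18/25.46 = 0.7071, so ∠SQW = 45°.

Therefore, the measure of angle ∠SQW = 45°.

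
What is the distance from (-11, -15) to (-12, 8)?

The horizontal distance is |-12 - -11| = 1 and the vertical distance is |8 - -15| = 23.
By the Pythagorean theorem, d = sqrt(1^2 + 23^2) = sqrt(530).

sqrt(530)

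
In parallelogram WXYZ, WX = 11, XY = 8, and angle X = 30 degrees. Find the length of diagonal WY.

Law of cosines: d^2 = 11^2 + 8^2 - 2(11)(8)cos(30°) = 185 - 88*sqrt(3), so d = sqrt(185 - 88*sqrt(3)).

sqrt(185 - 88*sqrt(3))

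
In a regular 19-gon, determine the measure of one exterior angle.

Each exterior angle of a regular n-gon is 360 / n.
For n = 19: 360 / 19 = 360/19 degrees.

360/19 degrees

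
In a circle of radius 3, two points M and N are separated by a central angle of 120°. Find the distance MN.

Chord length = 2r sin(θ/2)
= 2 × 3 × sin(120°/2)
= 2 × 3 × sin(60°)
= 3*sqrt(3)

3*sqrt(3)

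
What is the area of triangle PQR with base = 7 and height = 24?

Area = (1/2) * base * height
Area = (1/2) * 7 * 24
Area = 84

84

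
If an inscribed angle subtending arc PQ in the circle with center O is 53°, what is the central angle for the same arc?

The inscribed angle theorem states that a central angle is always twice any inscribed angle that subtends the same arc.
Since the inscribed angle is 53°, the central angle = 2 × 53° = 106°.

106°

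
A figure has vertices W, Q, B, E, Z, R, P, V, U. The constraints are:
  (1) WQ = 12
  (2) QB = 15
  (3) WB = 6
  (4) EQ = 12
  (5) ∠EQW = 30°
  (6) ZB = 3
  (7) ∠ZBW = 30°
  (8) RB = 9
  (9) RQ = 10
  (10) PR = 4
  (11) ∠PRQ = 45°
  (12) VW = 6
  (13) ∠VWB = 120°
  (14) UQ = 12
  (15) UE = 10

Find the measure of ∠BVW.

Step 1: By the law of cosines on triangle VWB: VB² = 6² + 6² − 2·6·6·cos(120°) = 108, so VB = 6·√3.
Step 2: By the inverse law of cosines on triangle BVW: cos(∠BVW) = ((6·√3)² + 6² − 6²) / (2·6·√3·6) = 108/124.71 = 0.866, so ∠BVW = 30°.

Therefore, the measure of angle ∠BVW = 30°.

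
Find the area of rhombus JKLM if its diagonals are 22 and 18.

Area of a rhombus = (d1 * d2) / 2
Area = (22 * 18) / 2
Area = 396 / 2
Area = 198

198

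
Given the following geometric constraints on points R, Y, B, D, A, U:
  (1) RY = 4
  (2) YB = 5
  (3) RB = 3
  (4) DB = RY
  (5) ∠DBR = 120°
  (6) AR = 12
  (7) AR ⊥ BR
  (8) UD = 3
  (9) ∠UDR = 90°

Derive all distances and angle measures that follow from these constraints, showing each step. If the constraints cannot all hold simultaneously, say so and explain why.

The constraints are consistent.

From the given relations:
  DB = RY = 4

Step 1: From RB = 3, BD = 4, and ∠RBD = 120°, by the law of cosines:
  RD² = RB² + BD² - 2·RB·BD·cos(120°) = 9 + 16 + 12 = 37
  RD = √37

Step 2: From BR = 3, RA = 12, and ∠BRA = 90°, by the law of cosines:
  BA² = BR² + RA² - 2·BR·RA·cos(90°) = 9 + 144 - 0 = 153
  BA = 3·√17

Step 3: From RB = 3, RY = 4, BY = 5, by the inverse law of cosines:
  cos(∠BRY) = (RB² + RY² - BY²) / (2·RB·RY)
  ∠BRY = 90°

Step 4: From YB = 5, YR = 4, BR = 3, by the inverse law of cosines:
  cos(∠BYR) = (YB² + YR² - BR²) / (2·YB·YR)
  ∠BYR = 36.87°

Step 5: From BR = 3, BY = 5, RY = 4, by the inverse law of cosines:
  cos(∠RBY) = (BR² + BY² - RY²) / (2·BR·BY)
  ∠RBY = 53.13°

Step 6: From RD = √37, DU = 3, and ∠RDU = 90°, by the law of cosines:
  RU² = RD² + DU² - 2·RD·DU·cos(90°) = 37 + 9 - 0 = 46
  RU = √46

Step 7: From RB = 3, RD = √37, BD = 4, by the inverse law of cosines:
  cos(∠BRD) = (RB² + RD² - BD²) / (2·RB·RD)
  ∠BRD = 34.72°

Step 8: From BA = 3·√17, BR = 3, AR = 12, by the inverse law of cosines:
  cos(∠ABR) = (BA² + BR² - AR²) / (2·BA·BR)
  ∠ABR = 75.96°

Step 9: From DB = 4, DR = √37, BR = 3, by the inverse law of cosines:
  cos(∠BDR) = (DB² + DR² - BR²) / (2·DB·DR)
  ∠BDR = 25.28°

Step 10: From AB = 3·√17, AR = 12, BR = 3, by the inverse law of cosines:
  cos(∠BAR) = (AB² + AR² - BR²) / (2·AB·AR)
  ∠BAR = 14.04°

Step 11: From RD = √37, RU = √46, DU = 3, by the inverse law of cosines:
  cos(∠DRU) = (RD² + RU² - DU²) / (2·RD·RU)
  ∠DRU = 26.25°

Step 12: From UD = 3, UR = √46, DR = √37, by the inverse law of cosines:
  cos(∠DUR) = (UD² + UR² - DR²) / (2·UD·UR)
  ∠DUR = 63.75°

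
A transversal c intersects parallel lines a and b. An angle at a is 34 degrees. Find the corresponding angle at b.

Corresponding angles formed by parallel lines and a transversal are equal.
The given angle is 34 degrees.
The corresponding angle = 34 degrees.

34 degrees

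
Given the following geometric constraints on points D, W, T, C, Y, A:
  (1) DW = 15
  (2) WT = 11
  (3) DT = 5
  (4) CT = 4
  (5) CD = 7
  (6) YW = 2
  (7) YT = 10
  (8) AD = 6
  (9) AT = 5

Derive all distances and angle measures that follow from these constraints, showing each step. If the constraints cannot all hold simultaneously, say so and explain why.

The constraints are consistent.

Step 1: From DA = 6, DT = 5, AT = 5, by the inverse law of cosines:
  cos(∠ADT) = (DA² + DT² - AT²) / (2·DA·DT)
  ∠ADT = 53.13°

Step 2: From DC = 7, DT = 5, CT = 4, by the inverse law of cosines:
  cos(∠CDT) = (DC² + DT² - CT²) / (2·DC·DT)
  ∠CDT = 34.05°

Step 3: From DT = 5, DW = 15, TW = 11, by the inverse law of cosines:
  cos(∠TDW) = (DT² + DW² - TW²) / (2·DT·DW)
  ∠TDW = 30.68°

Step 4: From WD = 15, WT = 11, DT = 5, by the inverse law of cosines:
  cos(∠DWT) = (WD² + WT² - DT²) / (2·WD·WT)
  ∠DWT = 13.41°

Step 5: From WT = 11, WY = 2, TY = 10, by the inverse law of cosines:
  cos(∠TWY) = (WT² + WY² - TY²) / (2·WT·WY)
  ∠TWY = 55.38°

Step 6: From TA = 5, TD = 5, AD = 6, by the inverse law of cosines:
  cos(∠ATD) = (TA² + TD² - AD²) / (2·TA·TD)
  ∠ATD = 73.74°

Step 7: From TC = 4, TD = 5, CD = 7, by the inverse law of cosines:
  cos(∠CTD) = (TC² + TD² - CD²) / (2·TC·TD)
  ∠CTD = 101.54°

Step 8: From TD = 5, TW = 11, DW = 15, by the inverse law of cosines:
  cos(∠DTW) = (TD² + TW² - DW²) / (2·TD·TW)
  ∠DTW = 135.9°

Step 9: From TW = 11, TY = 10, WY = 2, by the inverse law of cosines:
  cos(∠WTY) = (TW² + TY² - WY²) / (2·TW·TY)
  ∠WTY = 9.47°

Step 10: From CD = 7, CT = 4, DT = 5, by the inverse law of cosines:
  cos(∠DCT) = (CD² + CT² - DT²) / (2·CD·CT)
  ∠DCT = 44.42°

Step 11: From YT = 10, YW = 2, TW = 11, by the inverse law of cosines:
  cos(∠TYW) = (YT² + YW² - TW²) / (2·YT·YW)
  ∠TYW = 115.15°

Step 12: From AD = 6, AT = 5, DT = 5, by the inverse law of cosines:
  cos(∠DAT) = (AD² + AT² - DT²) / (2·AD·AT)
  ∠DAT = 53.13°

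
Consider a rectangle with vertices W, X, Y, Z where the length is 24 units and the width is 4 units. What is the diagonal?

Using the Pythagorean theorem:
d² = 24² + 4² = 576 + 16 = 592
d = sqrt(592) = 4*sqrt(37)

4*sqrt(37)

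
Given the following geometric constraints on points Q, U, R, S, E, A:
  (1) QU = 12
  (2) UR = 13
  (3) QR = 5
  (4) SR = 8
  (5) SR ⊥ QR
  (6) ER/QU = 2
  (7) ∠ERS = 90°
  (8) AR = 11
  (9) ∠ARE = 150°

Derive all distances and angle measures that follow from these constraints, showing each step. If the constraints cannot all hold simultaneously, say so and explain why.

The constraints are consistent.

From the given relations:
  ER = 2·QU = 2·12 = 24

Step 1: From QR = 5, RS = 8, and ∠QRS = 90°, by the law of cosines:
  QS² = QR² + RS² - 2·QR·RS·cos(90°) = 25 + 64 - 0 = 89
  QS = √89

Step 2: From SR = 8, RE = 24, and ∠SRE = 90°, by the law of cosines:
  SE² = SR² + RE² - 2·SR·RE·cos(90°) = 64 + 576 - 0 = 640
  SE = 8·√10

Step 3: From ER = 24, RA = 11, and ∠ERA = 150°, by the law of cosines:
  EA² = ER² + RA² - 2·ER·RA·cos(150°) = 576 + 121 + 457.3 = 1154
  EA ≈ 33.97

Step 4: From QR = 5, QU = 12, RU = 13, by the inverse law of cosines:
  cos(∠RQU) = (QR² + QU² - RU²) / (2·QR·QU)
  ∠RQU = 90°

Step 5: From UQ = 12, UR = 13, QR = 5, by the inverse law of cosines:
  cos(∠QUR) = (UQ² + UR² - QR²) / (2·UQ·UR)
  ∠QUR = 22.62°

Step 6: From RQ = 5, RU = 13, QU = 12, by the inverse law of cosines:
  cos(∠QRU) = (RQ² + RU² - QU²) / (2·RQ·RU)
  ∠QRU = 67.38°

Step 7: From QR = 5, QS = √89, RS = 8, by the inverse law of cosines:
  cos(∠RQS) = (QR² + QS² - RS²) / (2·QR·QS)
  ∠RQS = 57.99°

Step 8: From SE = 8·√10, SR = 8, ER = 24, by the inverse law of cosines:
  cos(∠ESR) = (SE² + SR² - ER²) / (2·SE·SR)
  ∠ESR = 71.57°

Step 9: From SQ = √89, SR = 8, QR = 5, by the inverse law of cosines:
  cos(∠QSR) = (SQ² + SR² - QR²) / (2·SQ·SR)
  ∠QSR = 32.01°

Step 10: From EA = 33.97, ER = 24, AR = 11, by the inverse law of cosines:
  cos(∠AER) = (EA² + ER² - AR²) / (2·EA·ER)
  ∠AER = 9.32°

Step 11: From ER = 24, ES = 8·√10, RS = 8, by the inverse law of cosines:
  cos(∠RES) = (ER² + ES² - RS²) / (2·ER·ES)
  ∠RES = 18.43°

Step 12: From AE = 33.97, AR = 11, ER = 24, by the inverse law of cosines:
  cos(∠EAR) = (AE² + AR² - ER²) / (2·AE·AR)
  ∠EAR = 20.68°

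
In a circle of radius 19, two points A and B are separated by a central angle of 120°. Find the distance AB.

Chord = 2(19) sin(60°) = 19*sqrt(3)

19*sqrt(3)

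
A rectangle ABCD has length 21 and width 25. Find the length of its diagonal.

Using the Pythagorean theorem:
d² = 21² + 25² = 441 + 625 = 1066
d = sqrt(1066)

sqrt(1066)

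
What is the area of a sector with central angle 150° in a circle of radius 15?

The full circle has area πr² = π(15)² = 225*pi.
The sector covers 150° out of 360°, a fraction of 5/12.
Sector area = 225*pi × 5/12 = 375*pi/4.

375*pi/4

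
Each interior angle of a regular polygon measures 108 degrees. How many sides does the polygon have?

Exterior angle = 180 - 108 = 72. n = 360 / 72 = 5.

5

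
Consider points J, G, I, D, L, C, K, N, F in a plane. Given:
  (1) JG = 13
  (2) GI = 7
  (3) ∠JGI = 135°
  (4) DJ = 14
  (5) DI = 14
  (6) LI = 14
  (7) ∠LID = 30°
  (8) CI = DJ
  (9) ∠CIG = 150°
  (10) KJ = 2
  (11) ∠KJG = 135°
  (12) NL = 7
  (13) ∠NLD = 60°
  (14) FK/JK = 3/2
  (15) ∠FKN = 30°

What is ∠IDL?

Step 1: By the law of cosines on triangle DIL: DL² = 14² + 14² − 2·14·14·cos(30°) = 52.52, so DL ≈ 7.25.
Step 2: By the inverse law of cosines on triangle IDL: cos(∠IDL) = (14² + 7.25² − 14²) / (2·14·7.25) = 52.52/202.91 = 0.2588, so ∠IDL = 75°.

Therefore, the measure of angle ∠IDL = 75°.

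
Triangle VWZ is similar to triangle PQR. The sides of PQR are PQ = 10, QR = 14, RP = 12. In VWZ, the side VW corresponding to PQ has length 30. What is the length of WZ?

Similar triangles have proportional sides. Setting up the proportion:
VW / PQ = WZ / QR
30 / 10 = WZ / 14
WZ = 14 * 30 / 10 = 42.

42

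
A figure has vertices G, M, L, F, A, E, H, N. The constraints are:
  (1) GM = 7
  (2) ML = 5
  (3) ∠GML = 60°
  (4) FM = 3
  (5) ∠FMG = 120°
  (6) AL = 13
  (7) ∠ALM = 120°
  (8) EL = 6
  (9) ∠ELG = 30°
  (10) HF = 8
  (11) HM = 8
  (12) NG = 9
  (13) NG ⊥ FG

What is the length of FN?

Step 1: By the law of cosines on triangle FMG: FG² = 3² + 7² − 2·3·7·cos(120°) = 79, so FG = √79.
Step 2: By the law of cosines on triangle FGN: FN² = √79² + 9² − 2·√79·9·cos(90°) = 160, so FN = 4·√10.

Therefore, the length of FN = 4·√10.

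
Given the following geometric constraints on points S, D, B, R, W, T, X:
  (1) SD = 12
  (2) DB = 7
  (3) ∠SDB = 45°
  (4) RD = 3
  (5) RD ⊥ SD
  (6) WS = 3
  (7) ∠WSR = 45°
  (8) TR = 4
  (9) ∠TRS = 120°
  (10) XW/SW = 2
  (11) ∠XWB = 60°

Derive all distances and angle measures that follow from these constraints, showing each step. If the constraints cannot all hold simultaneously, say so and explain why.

The constraints are consistent.

From the given relations:
  XW = 2·SW = 2·3 = 6

Step 1: From SD = 12, DB = 7, and ∠SDB = 45°, by the law of cosines:
  SB² = SD² + DB² - 2·SD·DB·cos(45°) = 144 + 49 - 118.8 = 74.21
  SB ≈ 8.61

Step 2: From SD = 12, DR = 3, and ∠SDR = 90°, by the law of cosines:
  SR² = SD² + DR² - 2·SD·DR·cos(90°) = 144 + 9 - 0 = 153
  SR = 3·√17

Step 3: From SR = 3·√17, RT = 4, and ∠SRT = 120°, by the law of cosines:
  ST² = SR² + RT² - 2·SR·RT·cos(120°) = 153 + 16 + 49.48 = 218.5
  ST ≈ 14.78

Step 4: From RS = 3·√17, SW = 3, and ∠RSW = 45°, by the law of cosines:
  RW² = RS² + SW² - 2·RS·SW·cos(45°) = 153 + 9 - 52.48 = 109.5
  RW ≈ 10.47

Step 5: From SB = 8.61, SD = 12, BD = 7, by the inverse law of cosines:
  cos(∠BSD) = (SB² + SD² - BD²) / (2·SB·SD)
  ∠BSD = 35.07°

Step 6: From SD = 12, SR = 3·√17, DR = 3, by the inverse law of cosines:
  cos(∠DSR) = (SD² + SR² - DR²) / (2·SD·SR)
  ∠DSR = 14.04°

Step 7: From BD = 7, BS = 8.61, DS = 12, by the inverse law of cosines:
  cos(∠DBS) = (BD² + BS² - DS²) / (2·BD·BS)
  ∠DBS = 99.93°

Step 8: From RD = 3, RS = 3·√17, DS = 12, by the inverse law of cosines:
  cos(∠DRS) = (RD² + RS² - DS²) / (2·RD·RS)
  ∠DRS = 75.96°

Step 9: From SR = 3·√17, ST = 14.78, RT = 4, by the inverse law of cosines:
  cos(∠RST) = (SR² + ST² - RT²) / (2·SR·ST)
  ∠RST = 13.55°

Step 10: From RS = 3·√17, RW = 10.47, SW = 3, by the inverse law of cosines:
  cos(∠SRW) = (RS² + RW² - SW²) / (2·RS·RW)
  ∠SRW = 11.69°

Step 11: From WR = 10.47, WS = 3, RS = 3·√17, by the inverse law of cosines:
  cos(∠RWS) = (WR² + WS² - RS²) / (2·WR·WS)
  ∠RWS = 123.31°

Step 12: From TR = 4, TS = 14.78, RS = 3·√17, by the inverse law of cosines:
  cos(∠RTS) = (TR² + TS² - RS²) / (2·TR·TS)
  ∠RTS = 46.45°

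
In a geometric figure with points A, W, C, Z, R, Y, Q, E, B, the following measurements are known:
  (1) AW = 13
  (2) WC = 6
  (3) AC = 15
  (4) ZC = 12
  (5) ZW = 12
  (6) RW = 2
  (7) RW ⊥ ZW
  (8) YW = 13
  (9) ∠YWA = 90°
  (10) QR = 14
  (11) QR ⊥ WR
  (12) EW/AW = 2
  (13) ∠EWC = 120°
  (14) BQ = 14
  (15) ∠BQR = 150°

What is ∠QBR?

Step 1: By the law of cosines on triangle BQR: BR² = 14² + 14² − 2·14·14·cos(150°) = 731.48, so BR ≈ 27.05.
Step 2: By the inverse law of cosines on triangle QBR: cos(∠QBR) = (14² + 27.05² − 14²) / (2·14·27.05) = 731.48/757.29 = 0.9659, so ∠QBR = 15°.

Therefore, the measure of angle ∠QBR = 15°.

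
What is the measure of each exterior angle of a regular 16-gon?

Each exterior angle of a regular n-gon is 360 / n.
For n = 16: 360 / 16 = 45/2 degrees.

45/2 degrees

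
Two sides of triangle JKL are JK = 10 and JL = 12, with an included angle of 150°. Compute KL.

Law of cosines: KL^2 = 10^2 + 12^2 - 2(10)(12)cos(150°) = 120*sqrt(3) + 244, so KL = 2*sqrt(30*sqrt(3) + 61).

2*sqrt(30*sqrt(3) + 61)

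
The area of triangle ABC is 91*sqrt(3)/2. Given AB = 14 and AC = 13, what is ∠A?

From the SAS area formula Area = (1/2)ab sin(C), rearranging gives sin(C) = 2*Area/(ab).
sin(C) = 2 * 91*sqrt(3)/2 / (182) = sqrt(3)/2.
Therefore C = arcsin(sqrt(3)/2) = 60°.
Since sin(180° - C) = sin(C), the obtuse angle 120° gives the same area, so C = 60° or C = 120°.

60° or 120°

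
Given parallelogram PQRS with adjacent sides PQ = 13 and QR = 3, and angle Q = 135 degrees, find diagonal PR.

The diagonal of a parallelogram can be found by treating two adjacent sides and the diagonal as a triangle.
Applying the law of cosines with sides 13, 3 and included angle 135°:
d^2 = 169 + 9 - 78*cos(135°) = 39*sqrt(2) + 178
d = sqrt(39*sqrt(2) + 178)

sqrt(39*sqrt(2) + 178)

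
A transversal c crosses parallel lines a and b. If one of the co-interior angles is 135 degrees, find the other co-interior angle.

Co-interior angles (same-side interior) formed by parallel lines and a transversal are supplementary (sum to 180 degrees).
The given angle is 135 degrees.
The co-interior angle = 180 - 135 = 45 degrees.

45 degrees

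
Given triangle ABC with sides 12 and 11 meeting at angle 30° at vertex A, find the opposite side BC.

By the law of cosines: BC^2 = AB^2 + AC^2 - 2*AB*AC*cos(A)
BC^2 = 12^2 + 11^2 - 2*12*11*cos(30°)
BC^2 = 144 + 121 - 264*(sqrt(3)/2)
BC^2 = 265 - 132*sqrt(3)
BC = sqrt(265 - 132*sqrt(3))

sqrt(265 - 132*sqrt(3))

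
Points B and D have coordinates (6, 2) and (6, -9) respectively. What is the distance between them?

d = sqrt((0)^2 + (-11)^2) = sqrt(121) = 11

11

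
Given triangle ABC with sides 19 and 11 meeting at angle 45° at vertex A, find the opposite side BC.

Law of cosines: BC^2 = 19^2 + 11^2 - 2(19)(11)cos(45°) = 482 - 209*sqrt(2), so BC = sqrt(482 - 209*sqrt(2)).

sqrt(482 - 209*sqrt(2))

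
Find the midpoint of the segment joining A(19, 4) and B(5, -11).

M = ((x₁ + x₂)/2, (y₁ + y₂)/2)
= ((19 + 5)/2, (4 + -11)/2)
= (24/2, -7/2) = (12, -7/2)

(12, -7/2)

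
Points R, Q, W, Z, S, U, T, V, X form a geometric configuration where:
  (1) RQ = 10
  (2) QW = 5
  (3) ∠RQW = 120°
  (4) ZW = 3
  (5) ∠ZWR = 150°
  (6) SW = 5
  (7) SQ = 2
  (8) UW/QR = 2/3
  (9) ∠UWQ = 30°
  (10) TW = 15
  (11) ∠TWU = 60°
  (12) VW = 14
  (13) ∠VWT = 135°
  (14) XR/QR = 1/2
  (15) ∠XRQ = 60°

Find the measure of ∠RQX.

From the given relations: XR = 1/2·QR = 1/2·10 = 5.
Step 1: By the law of cosines on triangle QRX: QX² = 10² + 5² − 2·10·5·cos(60°) = 75, so QX = 5·√3.
Step 2: By the inverse law of cosines on triangle RQX: cos(∠RQX) = (10² + (5·√3)² − 5²) / (2·10·5·√3) = 150/173.21 = 0.866, so ∠RQX = 30°.

Therefore, the measure of angle ∠RQX = 30°.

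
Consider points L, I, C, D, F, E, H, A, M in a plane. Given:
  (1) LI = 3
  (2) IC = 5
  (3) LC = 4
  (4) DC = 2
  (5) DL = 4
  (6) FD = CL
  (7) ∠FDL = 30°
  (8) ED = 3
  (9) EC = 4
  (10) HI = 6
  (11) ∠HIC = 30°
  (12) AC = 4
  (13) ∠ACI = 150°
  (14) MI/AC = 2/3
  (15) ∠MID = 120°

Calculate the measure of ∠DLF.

From the given relations: FD = CL = 4.
Step 1: By the law of cosines on triangle LDF: LF² = 4² + 4² − 2·4·4·cos(30°) = 4.29, so LF ≈ 2.07.
Step 2: By the inverse law of cosines on triangle DLF: cos(∠DLF) = (4² + 2.07² − 4²) / (2·4·2.07) = 4.29/16.56 = 0.2588, so ∠DLF = 75°.

Therefore, the measure of angle ∠DLF = 75°.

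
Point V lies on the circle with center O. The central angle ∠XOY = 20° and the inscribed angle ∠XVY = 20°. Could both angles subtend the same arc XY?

By the inscribed angle theorem, the inscribed angle for a central angle of 20° should be 20° / 2 = 10°.
The given inscribed angle is 20°, which does not equal 10°.
Therefore, no, they do not correspond to the same arc.

No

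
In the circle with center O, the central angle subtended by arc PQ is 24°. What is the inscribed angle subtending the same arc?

An inscribed angle intercepts an arc from a point on the circle, while the central angle intercepts the same arc from the center.
The inscribed angle is always half the central angle: 24° / 2 = 12°.

12°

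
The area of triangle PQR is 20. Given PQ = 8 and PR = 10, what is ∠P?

Area = (1/2) * a * b * sin(C)
sin(C) = 2 * Area / (a * b)
sin(C) = 2 * 20 / (8 * 10)
sin(C) = 1/2
C = arcsin(1/2) = 30°
Since sin(180° - C) = sin(C), the obtuse angle 150° gives the same area, so C = 30° or C = 150°.

30° or 150°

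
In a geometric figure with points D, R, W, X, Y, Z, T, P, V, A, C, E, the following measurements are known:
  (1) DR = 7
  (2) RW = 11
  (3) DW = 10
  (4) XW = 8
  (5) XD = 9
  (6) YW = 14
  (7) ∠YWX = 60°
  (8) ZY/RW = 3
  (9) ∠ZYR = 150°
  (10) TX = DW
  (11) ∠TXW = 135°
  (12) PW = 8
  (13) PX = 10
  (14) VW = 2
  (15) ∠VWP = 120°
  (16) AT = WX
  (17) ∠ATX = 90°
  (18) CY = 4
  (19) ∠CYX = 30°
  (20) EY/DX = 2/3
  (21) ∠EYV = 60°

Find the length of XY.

Step 1: By the law of cosines on triangle XWY: XY² = 8² + 14² − 2·8·14·cos(60°) = 148, so XY = 2·√37.

Therefore, the length of XY = 2·√37.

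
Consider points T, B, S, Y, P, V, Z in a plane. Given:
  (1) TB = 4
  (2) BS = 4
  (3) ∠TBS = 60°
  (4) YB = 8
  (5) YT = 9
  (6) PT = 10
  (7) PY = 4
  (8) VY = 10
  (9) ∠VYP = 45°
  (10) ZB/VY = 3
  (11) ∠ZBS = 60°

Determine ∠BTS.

Step 1: By the law of cosines on triangle TBS: TS² = 4² + 4² − 2·4·4·cos(60°) = 16, so TS = 4.
Step 2: By the inverse law of cosines on triangle BTS: cos(∠BTS) = (4² + 4² − 4²) / (2·4·4) = 16/32 = 0.5, so ∠BTS = 60°.

Therefore, the measure of angle ∠BTS = 60°.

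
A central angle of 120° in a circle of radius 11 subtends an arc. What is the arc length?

Arc length = 2π(11)(1/3) = 22*pi/3

22*pi/3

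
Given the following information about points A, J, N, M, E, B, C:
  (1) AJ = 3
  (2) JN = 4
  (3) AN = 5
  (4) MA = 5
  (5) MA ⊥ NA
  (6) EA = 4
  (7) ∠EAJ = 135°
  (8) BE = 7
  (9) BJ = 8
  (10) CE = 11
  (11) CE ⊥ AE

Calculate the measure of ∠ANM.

Step 1: By the law of cosines on triangle NAM: NM² = 5² + 5² − 2·5·5·cos(90°) = 50, so NM = 5·√2.
Step 2: By the inverse law of cosines on triangle ANM: cos(∠ANM) = (5² + (5·√2)² − 5²) / (2·5·5·√2) = 50/70.71 = 0.7071, so ∠ANM = 45°.

Therefore, the measure of angle ∠ANM = 45°.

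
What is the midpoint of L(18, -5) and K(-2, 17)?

M = ((x₁ + x₂)/2, (y₁ + y₂)/2)
= ((18 + -2)/2, (-5 + 17)/2)
= (16/2, 12/2) = (8, 6)

(8, 6)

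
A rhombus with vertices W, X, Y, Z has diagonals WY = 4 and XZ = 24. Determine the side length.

Half-diagonals are 2 and 12. side = sqrt(2^2 + 12^2) = sqrt(148) = 2*sqrt(37)

2*sqrt(37)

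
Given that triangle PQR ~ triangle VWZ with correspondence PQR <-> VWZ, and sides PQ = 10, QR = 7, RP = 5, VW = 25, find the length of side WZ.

Similar triangles have proportional sides. Setting up the proportion:
VW / PQ = WZ / QR
25 / 10 = WZ / 7
WZ = 7 * 25 / 10 = 35/2.

35/2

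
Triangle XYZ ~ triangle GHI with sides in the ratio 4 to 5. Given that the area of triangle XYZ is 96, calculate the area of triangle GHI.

For similar figures, the area ratio equals the square of the side ratio.
Side ratio (XYZ to GHI) = 4:5, so area ratio = 4^2:5^2 = 16:25.
If the area of XYZ is 96, then the area of GHI = 96 * (25/16) = 150.

150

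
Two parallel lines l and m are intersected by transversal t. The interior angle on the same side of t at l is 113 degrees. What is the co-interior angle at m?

Co-interior angles sum to 180: 180 - 113 = 67 degrees.

67 degrees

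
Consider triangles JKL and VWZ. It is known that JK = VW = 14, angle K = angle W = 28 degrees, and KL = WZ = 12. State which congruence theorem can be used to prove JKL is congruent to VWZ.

Consider the given information: JK = VW = 14, angle K = angle W = 28 degrees, and KL = WZ = 12
This is not AAS or HL: AAS requires two angles and a non-included side. HL only applies to right triangles with matching hypotenuse and leg.
The correct criterion is SAS. Two pairs of corresponding sides and the included angle are equal (Side-Angle-Side).

SAS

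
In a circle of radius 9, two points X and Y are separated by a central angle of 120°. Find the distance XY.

Chord length = 2r sin(θ/2)
= 2 × 9 × sin(120°/2)
= 2 × 9 × sin(60°)
= 9*sqrt(3)

9*sqrt(3)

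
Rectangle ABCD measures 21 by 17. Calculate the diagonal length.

Using the Pythagorean theorem:
d² = 21² + 17² = 441 + 289 = 730
d = sqrt(730)

sqrt(730)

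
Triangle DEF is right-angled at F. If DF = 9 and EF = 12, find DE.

By the Pythagorean theorem: DE^2 = DF^2 + EF^2
DE^2 = 9^2 + 12^2 = 81 + 144 = 225
DE = sqrt(225) = 15

15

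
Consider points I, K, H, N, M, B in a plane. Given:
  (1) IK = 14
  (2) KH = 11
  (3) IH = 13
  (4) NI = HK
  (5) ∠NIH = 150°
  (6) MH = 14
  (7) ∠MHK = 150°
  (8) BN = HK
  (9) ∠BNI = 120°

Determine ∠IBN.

From the given relations: BN = HK = 11; NI = HK = 11.
Step 1: By the law of cosines on triangle BNI: BI² = 11² + 11² − 2·11·11·cos(120°) = 363, so BI = 11·√3.
Step 2: By the inverse law of cosines on triangle IBN: cos(∠IBN) = ((11·√3)² + 11² − 11²) / (2·11·√3·11) = 363/419.16 = 0.866, so ∠IBN = 30°.

Therefore, the measure of angle ∠IBN = 30°.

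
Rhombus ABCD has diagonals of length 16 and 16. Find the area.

Area of a rhombus = (d1 * d2) / 2
Area = (16 * 16) / 2
Area = 256 / 2
Area = 128

128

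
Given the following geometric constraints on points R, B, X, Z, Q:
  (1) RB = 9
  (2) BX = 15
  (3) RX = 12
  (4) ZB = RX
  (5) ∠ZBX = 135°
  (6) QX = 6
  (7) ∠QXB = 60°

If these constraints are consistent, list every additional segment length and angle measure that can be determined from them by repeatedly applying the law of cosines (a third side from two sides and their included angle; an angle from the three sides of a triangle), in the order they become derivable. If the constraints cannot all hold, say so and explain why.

The constraints are consistent. Derivable facts, in order:
After 1 step:
- BQ = 3·√19
- XZ ≈ 24.97
- ∠BRX = 90°
- ∠BXR = 36.87°
- ∠RBX = 53.13°
After 2 steps:
- ∠BQX = 96.59°
- ∠BXZ = 19.86°
- ∠BZX = 25.14°
- ∠QBX = 23.41°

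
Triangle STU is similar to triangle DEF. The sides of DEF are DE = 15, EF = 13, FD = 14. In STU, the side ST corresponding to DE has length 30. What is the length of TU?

Since the triangles are similar, the ratio of corresponding sides is constant.
Scale factor k = ST / DE = 30 / 15 = 2
TU = k * EF = 2 * 13 = 26

26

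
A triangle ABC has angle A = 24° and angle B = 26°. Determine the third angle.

Let angle C = x. Then 24 + 26 + x = 180.
x = 180 - 50 = 130 degrees.

130 degrees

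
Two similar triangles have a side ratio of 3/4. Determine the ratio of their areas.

Area scales with the square of linear dimensions. If every length is multiplied by 3/4, then the area is multiplied by (3/4)^2 = 9/16.
The area ratio is 9:16.

9:16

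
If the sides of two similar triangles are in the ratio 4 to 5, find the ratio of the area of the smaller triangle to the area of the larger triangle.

Area scales with the square of linear dimensions. If every length is multiplied by 4/5, then the area is multiplied by (4/5)^2 = 16/25.
The area ratio is 16:25.

16:25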